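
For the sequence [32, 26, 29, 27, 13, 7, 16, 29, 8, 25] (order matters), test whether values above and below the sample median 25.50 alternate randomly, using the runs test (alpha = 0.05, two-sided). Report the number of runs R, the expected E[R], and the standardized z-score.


Step 1: Compute median = 25.50; label A = above, B = below.
Labels in order: AAAABBBABB  (n_A = 5, n_B = 5)
Step 2: Count runs R = 4.
Step 3: Under H0 (random ordering), E[R] = 2*n_A*n_B/(n_A+n_B) + 1 = 2*5*5/10 + 1 = 6.0000.
        Var[R] = 2*n_A*n_B*(2*n_A*n_B - n_A - n_B) / ((n_A+n_B)^2 * (n_A+n_B-1)) = 2000/900 = 2.2222.
        SD[R] = 1.4907.
Step 4: Continuity-corrected z = (R + 0.5 - E[R]) / SD[R] = (4 + 0.5 - 6.0000) / 1.4907 = -1.0062.
Step 5: Two-sided p-value via normal approximation = 2*(1 - Phi(|z|)) = 0.314305.
Step 6: alpha = 0.05. fail to reject H0.

R = 4, z = -1.0062, p = 0.314305, fail to reject H0.


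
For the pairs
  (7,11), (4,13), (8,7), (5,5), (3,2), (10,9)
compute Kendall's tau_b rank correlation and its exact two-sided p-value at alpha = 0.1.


Step 1: Enumerate the 15 unordered pairs (i,j) with i<j and classify each by sign(x_j-x_i) * sign(y_j-y_i).
  (1,2):dx=-3,dy=+2->D; (1,3):dx=+1,dy=-4->D; (1,4):dx=-2,dy=-6->C; (1,5):dx=-4,dy=-9->C
  (1,6):dx=+3,dy=-2->D; (2,3):dx=+4,dy=-6->D; (2,4):dx=+1,dy=-8->D; (2,5):dx=-1,dy=-11->C
  (2,6):dx=+6,dy=-4->D; (3,4):dx=-3,dy=-2->C; (3,5):dx=-5,dy=-5->C; (3,6):dx=+2,dy=+2->C
  (4,5):dx=-2,dy=-3->C; (4,6):dx=+5,dy=+4->C; (5,6):dx=+7,dy=+7->C
Step 2: C = 9, D = 6, total pairs = 15.
Step 3: tau = (C - D)/(n(n-1)/2) = (9 - 6)/15 = 0.200000.
Step 4: Exact two-sided p-value (enumerate n! = 720 permutations of y under H0): p = 0.719444.
Step 5: alpha = 0.1. fail to reject H0.

tau_b = 0.2000 (C=9, D=6), p = 0.719444, fail to reject H0.


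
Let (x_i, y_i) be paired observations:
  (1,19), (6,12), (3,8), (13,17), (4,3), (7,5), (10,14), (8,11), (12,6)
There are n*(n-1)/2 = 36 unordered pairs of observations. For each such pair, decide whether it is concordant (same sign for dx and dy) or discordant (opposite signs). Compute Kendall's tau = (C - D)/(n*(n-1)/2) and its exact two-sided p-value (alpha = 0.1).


Step 1: Enumerate the 36 unordered pairs (i,j) with i<j and classify each by sign(x_j-x_i) * sign(y_j-y_i).
  (1,2):dx=+5,dy=-7->D; (1,3):dx=+2,dy=-11->D; (1,4):dx=+12,dy=-2->D; (1,5):dx=+3,dy=-16->D
  (1,6):dx=+6,dy=-14->D; (1,7):dx=+9,dy=-5->D; (1,8):dx=+7,dy=-8->D; (1,9):dx=+11,dy=-13->D
  (2,3):dx=-3,dy=-4->C; (2,4):dx=+7,dy=+5->C; (2,5):dx=-2,dy=-9->C; (2,6):dx=+1,dy=-7->D
  (2,7):dx=+4,dy=+2->C; (2,8):dx=+2,dy=-1->D; (2,9):dx=+6,dy=-6->D; (3,4):dx=+10,dy=+9->C
  (3,5):dx=+1,dy=-5->D; (3,6):dx=+4,dy=-3->D; (3,7):dx=+7,dy=+6->C; (3,8):dx=+5,dy=+3->C
  (3,9):dx=+9,dy=-2->D; (4,5):dx=-9,dy=-14->C; (4,6):dx=-6,dy=-12->C; (4,7):dx=-3,dy=-3->C
  (4,8):dx=-5,dy=-6->C; (4,9):dx=-1,dy=-11->C; (5,6):dx=+3,dy=+2->C; (5,7):dx=+6,dy=+11->C
  (5,8):dx=+4,dy=+8->C; (5,9):dx=+8,dy=+3->C; (6,7):dx=+3,dy=+9->C; (6,8):dx=+1,dy=+6->C
  (6,9):dx=+5,dy=+1->C; (7,8):dx=-2,dy=-3->C; (7,9):dx=+2,dy=-8->D; (8,9):dx=+4,dy=-5->D
Step 2: C = 20, D = 16, total pairs = 36.
Step 3: tau = (C - D)/(n(n-1)/2) = (20 - 16)/36 = 0.111111.
Step 4: Exact two-sided p-value (enumerate n! = 362880 permutations of y under H0): p = 0.761414.
Step 5: alpha = 0.1. fail to reject H0.

tau_b = 0.1111 (C=20, D=16), p = 0.761414, fail to reject H0.


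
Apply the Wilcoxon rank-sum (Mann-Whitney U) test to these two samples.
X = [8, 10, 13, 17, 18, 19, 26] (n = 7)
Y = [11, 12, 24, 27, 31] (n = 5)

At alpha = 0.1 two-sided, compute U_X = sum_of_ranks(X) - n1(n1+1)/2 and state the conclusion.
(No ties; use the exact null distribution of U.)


Step 1: Combine and sort all 12 observations; assign midranks.
sorted (value, group): (8,X), (10,X), (11,Y), (12,Y), (13,X), (17,X), (18,X), (19,X), (24,Y), (26,X), (27,Y), (31,Y)
ranks: 8->1, 10->2, 11->3, 12->4, 13->5, 17->6, 18->7, 19->8, 24->9, 26->10, 27->11, 31->12
Step 2: Rank sum for X: R1 = 1 + 2 + 5 + 6 + 7 + 8 + 10 = 39.
Step 3: U_X = R1 - n1(n1+1)/2 = 39 - 7*8/2 = 39 - 28 = 11.
       U_Y = n1*n2 - U_X = 35 - 11 = 24.
Step 4: No ties, so the exact null distribution of U (based on enumerating the C(12,7) = 792 equally likely rank assignments) gives the two-sided p-value.
Step 5: p-value = 0.343434; compare to alpha = 0.1. fail to reject H0.

U_X = 11, p = 0.343434, fail to reject H0 at alpha = 0.1.


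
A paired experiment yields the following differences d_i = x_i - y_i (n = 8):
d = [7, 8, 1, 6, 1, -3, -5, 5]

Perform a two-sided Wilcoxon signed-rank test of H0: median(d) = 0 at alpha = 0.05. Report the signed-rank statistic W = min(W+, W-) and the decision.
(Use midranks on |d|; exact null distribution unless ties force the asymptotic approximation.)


Step 1: Drop any zero differences (none here) and take |d_i|.
|d| = [7, 8, 1, 6, 1, 3, 5, 5]
Step 2: Midrank |d_i| (ties get averaged ranks).
ranks: |7|->7, |8|->8, |1|->1.5, |6|->6, |1|->1.5, |3|->3, |5|->4.5, |5|->4.5
Step 3: Attach original signs; sum ranks with positive sign and with negative sign.
W+ = 7 + 8 + 1.5 + 6 + 1.5 + 4.5 = 28.5
W- = 3 + 4.5 = 7.5
(Check: W+ + W- = 36 should equal n(n+1)/2 = 36.)
Step 4: Test statistic W = min(W+, W-) = 7.5.
Step 5: Ties in |d|, so use the tie-corrected normal approximation.
        E[W] = n(n+1)/4 = 8*9/4 = 18.
        Tie groups: |d|=1 (t=2), |d|=5 (t=2); sum(t^3 - t) = 12.
        Var[W] = n(n+1)(2n+1)/24 - sum(t^3-t)/48 = 1224/24 - 12/48 = 50.75.
        z = (W - E[W]) / sqrt(Var[W]) = (7.5 - 18) / 7.1239 = -1.4739.
        Two-sided p = 2*Phi(z) = 0.140506.
Step 6: alpha = 0.05. fail to reject H0.

W+ = 28.5, W- = 7.5, W = min = 7.5, p = 0.140506, fail to reject H0.


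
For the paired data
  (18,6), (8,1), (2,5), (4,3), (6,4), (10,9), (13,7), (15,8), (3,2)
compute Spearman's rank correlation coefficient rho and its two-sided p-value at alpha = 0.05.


Step 1: Rank x and y separately (midranks; no ties here).
rank(x): 18->9, 8->5, 2->1, 4->3, 6->4, 10->6, 13->7, 15->8, 3->2
rank(y): 6->6, 1->1, 5->5, 3->3, 4->4, 9->9, 7->7, 8->8, 2->2
Step 2: d_i = R_x(i) - R_y(i); compute d_i^2.
  (9-6)^2=9, (5-1)^2=16, (1-5)^2=16, (3-3)^2=0, (4-4)^2=0, (6-9)^2=9, (7-7)^2=0, (8-8)^2=0, (2-2)^2=0
sum(d^2) = 50.
Step 3: rho = 1 - 6*50 / (9*(9^2 - 1)) = 1 - 300/720 = 0.583333.
Step 4: Under H0, t = rho * sqrt((n-2)/(1-rho^2)) = 1.9001 ~ t(7).
Step 5: Two-sided p-value from the t-distribution with 7 df = 0.099186.
Step 6: alpha = 0.05. fail to reject H0.

rho = 0.5833, p = 0.099186, fail to reject H0 at alpha = 0.05.


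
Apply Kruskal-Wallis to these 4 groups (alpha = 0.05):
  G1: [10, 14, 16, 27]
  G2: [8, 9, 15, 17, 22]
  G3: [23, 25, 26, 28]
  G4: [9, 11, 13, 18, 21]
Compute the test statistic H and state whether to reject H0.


Step 1: Combine all N = 18 observations and assign midranks.
sorted (value, group, rank): (8,G2,1), (9,G2,2.5), (9,G4,2.5), (10,G1,4), (11,G4,5), (13,G4,6), (14,G1,7), (15,G2,8), (16,G1,9), (17,G2,10), (18,G4,11), (21,G4,12), (22,G2,13), (23,G3,14), (25,G3,15), (26,G3,16), (27,G1,17), (28,G3,18)
Step 2: Sum ranks within each group.
R_1 = 37 (n_1 = 4)
R_2 = 34.5 (n_2 = 5)
R_3 = 63 (n_3 = 4)
R_4 = 36.5 (n_4 = 5)
Step 3: H = 12/(N(N+1)) * sum(R_i^2/n_i) - 3(N+1)
     = 12/(18*19) * (37^2/4 + 34.5^2/5 + 63^2/4 + 36.5^2/5) - 3*19
     = 0.035088 * 1839 - 57
     = 7.526316.
Step 4: Ties present; correction factor C = 1 - 6/(18^3 - 18) = 0.998968. Corrected H = 7.526316 / 0.998968 = 7.534091.
Step 5: Under H0, H ~ chi^2(3); p-value = 0.056689.
Step 6: alpha = 0.05. fail to reject H0.

H = 7.5341, df = 3, p = 0.056689, fail to reject H0.


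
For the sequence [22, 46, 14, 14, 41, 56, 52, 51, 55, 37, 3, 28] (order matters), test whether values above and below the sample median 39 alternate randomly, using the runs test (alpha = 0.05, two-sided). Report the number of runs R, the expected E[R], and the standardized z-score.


Step 1: Compute median = 39; label A = above, B = below.
Labels in order: BABBAAAAABBB  (n_A = 6, n_B = 6)
Step 2: Count runs R = 5.
Step 3: Under H0 (random ordering), E[R] = 2*n_A*n_B/(n_A+n_B) + 1 = 2*6*6/12 + 1 = 7.0000.
        Var[R] = 2*n_A*n_B*(2*n_A*n_B - n_A - n_B) / ((n_A+n_B)^2 * (n_A+n_B-1)) = 4320/1584 = 2.7273.
        SD[R] = 1.6514.
Step 4: Continuity-corrected z = (R + 0.5 - E[R]) / SD[R] = (5 + 0.5 - 7.0000) / 1.6514 = -0.9083.
Step 5: Two-sided p-value via normal approximation = 2*(1 - Phi(|z|)) = 0.363722.
Step 6: alpha = 0.05. fail to reject H0.

R = 5, z = -0.9083, p = 0.363722, fail to reject H0.


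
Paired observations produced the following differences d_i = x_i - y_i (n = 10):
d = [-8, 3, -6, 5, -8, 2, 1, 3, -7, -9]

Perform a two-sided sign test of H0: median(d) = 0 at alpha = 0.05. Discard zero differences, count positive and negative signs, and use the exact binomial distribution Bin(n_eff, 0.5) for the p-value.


Step 1: Discard zero differences. Original n = 10; n_eff = number of nonzero differences = 10.
Nonzero differences (with sign): -8, +3, -6, +5, -8, +2, +1, +3, -7, -9
Step 2: Count signs: positive = 5, negative = 5.
Step 3: Under H0: P(positive) = 0.5, so the number of positives S ~ Bin(10, 0.5).
Step 4: Two-sided exact p-value = sum of Bin(10,0.5) probabilities at or below the observed probability = 1.000000.
Step 5: alpha = 0.05. fail to reject H0.

n_eff = 10, pos = 5, neg = 5, p = 1.000000, fail to reject H0.


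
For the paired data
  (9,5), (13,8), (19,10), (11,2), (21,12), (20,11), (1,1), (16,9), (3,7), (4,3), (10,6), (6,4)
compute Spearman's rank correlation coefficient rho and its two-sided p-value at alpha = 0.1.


Step 1: Rank x and y separately (midranks; no ties here).
rank(x): 9->5, 13->8, 19->10, 11->7, 21->12, 20->11, 1->1, 16->9, 3->2, 4->3, 10->6, 6->4
rank(y): 5->5, 8->8, 10->10, 2->2, 12->12, 11->11, 1->1, 9->9, 7->7, 3->3, 6->6, 4->4
Step 2: d_i = R_x(i) - R_y(i); compute d_i^2.
  (5-5)^2=0, (8-8)^2=0, (10-10)^2=0, (7-2)^2=25, (12-12)^2=0, (11-11)^2=0, (1-1)^2=0, (9-9)^2=0, (2-7)^2=25, (3-3)^2=0, (6-6)^2=0, (4-4)^2=0
sum(d^2) = 50.
Step 3: rho = 1 - 6*50 / (12*(12^2 - 1)) = 1 - 300/1716 = 0.825175.
Step 4: Under H0, t = rho * sqrt((n-2)/(1-rho^2)) = 4.6195 ~ t(10).
Step 5: Two-sided p-value from the t-distribution with 10 df = 0.000951.
Step 6: alpha = 0.1. reject H0.

rho = 0.8252, p = 0.000951, reject H0 at alpha = 0.1.


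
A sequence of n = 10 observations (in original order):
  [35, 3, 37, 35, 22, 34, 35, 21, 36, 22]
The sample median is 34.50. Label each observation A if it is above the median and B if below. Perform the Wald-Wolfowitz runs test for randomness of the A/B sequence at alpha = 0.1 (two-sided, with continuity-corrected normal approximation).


Step 1: Compute median = 34.50; label A = above, B = below.
Labels in order: ABAABBABAB  (n_A = 5, n_B = 5)
Step 2: Count runs R = 8.
Step 3: Under H0 (random ordering), E[R] = 2*n_A*n_B/(n_A+n_B) + 1 = 2*5*5/10 + 1 = 6.0000.
        Var[R] = 2*n_A*n_B*(2*n_A*n_B - n_A - n_B) / ((n_A+n_B)^2 * (n_A+n_B-1)) = 2000/900 = 2.2222.
        SD[R] = 1.4907.
Step 4: Continuity-corrected z = (R - 0.5 - E[R]) / SD[R] = (8 - 0.5 - 6.0000) / 1.4907 = 1.0062.
Step 5: Two-sided p-value via normal approximation = 2*(1 - Phi(|z|)) = 0.314305.
Step 6: alpha = 0.1. fail to reject H0.

R = 8, z = 1.0062, p = 0.314305, fail to reject H0.


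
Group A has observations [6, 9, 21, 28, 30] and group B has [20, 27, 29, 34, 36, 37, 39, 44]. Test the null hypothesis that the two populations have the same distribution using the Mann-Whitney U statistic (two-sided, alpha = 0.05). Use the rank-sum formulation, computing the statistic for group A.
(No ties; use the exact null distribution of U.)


Step 1: Combine and sort all 13 observations; assign midranks.
sorted (value, group): (6,X), (9,X), (20,Y), (21,X), (27,Y), (28,X), (29,Y), (30,X), (34,Y), (36,Y), (37,Y), (39,Y), (44,Y)
ranks: 6->1, 9->2, 20->3, 21->4, 27->5, 28->6, 29->7, 30->8, 34->9, 36->10, 37->11, 39->12, 44->13
Step 2: Rank sum for X: R1 = 1 + 2 + 4 + 6 + 8 = 21.
Step 3: U_X = R1 - n1(n1+1)/2 = 21 - 5*6/2 = 21 - 15 = 6.
       U_Y = n1*n2 - U_X = 40 - 6 = 34.
Step 4: No ties, so the exact null distribution of U (based on enumerating the C(13,5) = 1287 equally likely rank assignments) gives the two-sided p-value.
Step 5: p-value = 0.045066; compare to alpha = 0.05. reject H0.

U_X = 6, p = 0.045066, reject H0 at alpha = 0.05.


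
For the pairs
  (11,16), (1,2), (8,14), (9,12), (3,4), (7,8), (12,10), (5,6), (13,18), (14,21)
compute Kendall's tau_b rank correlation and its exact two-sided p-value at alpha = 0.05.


Step 1: Enumerate the 45 unordered pairs (i,j) with i<j and classify each by sign(x_j-x_i) * sign(y_j-y_i).
  (1,2):dx=-10,dy=-14->C; (1,3):dx=-3,dy=-2->C; (1,4):dx=-2,dy=-4->C; (1,5):dx=-8,dy=-12->C
  (1,6):dx=-4,dy=-8->C; (1,7):dx=+1,dy=-6->D; (1,8):dx=-6,dy=-10->C; (1,9):dx=+2,dy=+2->C
  (1,10):dx=+3,dy=+5->C; (2,3):dx=+7,dy=+12->C; (2,4):dx=+8,dy=+10->C; (2,5):dx=+2,dy=+2->C
  (2,6):dx=+6,dy=+6->C; (2,7):dx=+11,dy=+8->C; (2,8):dx=+4,dy=+4->C; (2,9):dx=+12,dy=+16->C
  (2,10):dx=+13,dy=+19->C; (3,4):dx=+1,dy=-2->D; (3,5):dx=-5,dy=-10->C; (3,6):dx=-1,dy=-6->C
  (3,7):dx=+4,dy=-4->D; (3,8):dx=-3,dy=-8->C; (3,9):dx=+5,dy=+4->C; (3,10):dx=+6,dy=+7->C
  (4,5):dx=-6,dy=-8->C; (4,6):dx=-2,dy=-4->C; (4,7):dx=+3,dy=-2->D; (4,8):dx=-4,dy=-6->C
  (4,9):dx=+4,dy=+6->C; (4,10):dx=+5,dy=+9->C; (5,6):dx=+4,dy=+4->C; (5,7):dx=+9,dy=+6->C
  (5,8):dx=+2,dy=+2->C; (5,9):dx=+10,dy=+14->C; (5,10):dx=+11,dy=+17->C; (6,7):dx=+5,dy=+2->C
  (6,8):dx=-2,dy=-2->C; (6,9):dx=+6,dy=+10->C; (6,10):dx=+7,dy=+13->C; (7,8):dx=-7,dy=-4->C
  (7,9):dx=+1,dy=+8->C; (7,10):dx=+2,dy=+11->C; (8,9):dx=+8,dy=+12->C; (8,10):dx=+9,dy=+15->C
  (9,10):dx=+1,dy=+3->C
Step 2: C = 41, D = 4, total pairs = 45.
Step 3: tau = (C - D)/(n(n-1)/2) = (41 - 4)/45 = 0.822222.
Step 4: Exact two-sided p-value (enumerate n! = 3628800 permutations of y under H0): p = 0.000358.
Step 5: alpha = 0.05. reject H0.

tau_b = 0.8222 (C=41, D=4), p = 0.000358, reject H0.


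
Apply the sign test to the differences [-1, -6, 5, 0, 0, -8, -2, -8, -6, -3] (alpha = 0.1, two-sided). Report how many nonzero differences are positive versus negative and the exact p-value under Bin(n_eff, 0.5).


Step 1: Discard zero differences. Original n = 10; n_eff = number of nonzero differences = 8.
Nonzero differences (with sign): -1, -6, +5, -8, -2, -8, -6, -3
Step 2: Count signs: positive = 1, negative = 7.
Step 3: Under H0: P(positive) = 0.5, so the number of positives S ~ Bin(8, 0.5).
Step 4: Two-sided exact p-value = sum of Bin(8,0.5) probabilities at or below the observed probability = 0.070312.
Step 5: alpha = 0.1. reject H0.

n_eff = 8, pos = 1, neg = 7, p = 0.070312, reject H0.


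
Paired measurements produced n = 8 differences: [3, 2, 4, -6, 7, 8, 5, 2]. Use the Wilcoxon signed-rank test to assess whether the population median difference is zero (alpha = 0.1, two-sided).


Step 1: Drop any zero differences (none here) and take |d_i|.
|d| = [3, 2, 4, 6, 7, 8, 5, 2]
Step 2: Midrank |d_i| (ties get averaged ranks).
ranks: |3|->3, |2|->1.5, |4|->4, |6|->6, |7|->7, |8|->8, |5|->5, |2|->1.5
Step 3: Attach original signs; sum ranks with positive sign and with negative sign.
W+ = 3 + 1.5 + 4 + 7 + 8 + 5 + 1.5 = 30
W- = 6 = 6
(Check: W+ + W- = 36 should equal n(n+1)/2 = 36.)
Step 4: Test statistic W = min(W+, W-) = 6.
Step 5: Ties in |d|, so use the tie-corrected normal approximation.
        E[W] = n(n+1)/4 = 8*9/4 = 18.
        Tie groups: |d|=2 (t=2); sum(t^3 - t) = 6.
        Var[W] = n(n+1)(2n+1)/24 - sum(t^3-t)/48 = 1224/24 - 6/48 = 50.875.
        z = (W - E[W]) / sqrt(Var[W]) = (6 - 18) / 7.1327 = -1.6824.
        Two-sided p = 2*Phi(z) = 0.092491.
Step 6: alpha = 0.1. reject H0.

W+ = 30, W- = 6, W = min = 6, p = 0.092491, reject H0.


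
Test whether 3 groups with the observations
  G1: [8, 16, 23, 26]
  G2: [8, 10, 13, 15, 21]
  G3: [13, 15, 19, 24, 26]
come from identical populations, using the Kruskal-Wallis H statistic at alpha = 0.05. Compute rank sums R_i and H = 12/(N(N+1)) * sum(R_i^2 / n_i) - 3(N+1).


Step 1: Combine all N = 14 observations and assign midranks.
sorted (value, group, rank): (8,G1,1.5), (8,G2,1.5), (10,G2,3), (13,G2,4.5), (13,G3,4.5), (15,G2,6.5), (15,G3,6.5), (16,G1,8), (19,G3,9), (21,G2,10), (23,G1,11), (24,G3,12), (26,G1,13.5), (26,G3,13.5)
Step 2: Sum ranks within each group.
R_1 = 34 (n_1 = 4)
R_2 = 25.5 (n_2 = 5)
R_3 = 45.5 (n_3 = 5)
Step 3: H = 12/(N(N+1)) * sum(R_i^2/n_i) - 3(N+1)
     = 12/(14*15) * (34^2/4 + 25.5^2/5 + 45.5^2/5) - 3*15
     = 0.057143 * 833.1 - 45
     = 2.605714.
Step 4: Ties present; correction factor C = 1 - 24/(14^3 - 14) = 0.991209. Corrected H = 2.605714 / 0.991209 = 2.628825.
Step 5: Under H0, H ~ chi^2(2); p-value = 0.268632.
Step 6: alpha = 0.05. fail to reject H0.

H = 2.6288, df = 2, p = 0.268632, fail to reject H0.


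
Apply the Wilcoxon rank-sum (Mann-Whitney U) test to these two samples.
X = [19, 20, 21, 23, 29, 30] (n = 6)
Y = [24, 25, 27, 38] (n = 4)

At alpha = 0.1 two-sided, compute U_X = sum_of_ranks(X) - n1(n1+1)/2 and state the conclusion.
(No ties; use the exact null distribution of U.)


Step 1: Combine and sort all 10 observations; assign midranks.
sorted (value, group): (19,X), (20,X), (21,X), (23,X), (24,Y), (25,Y), (27,Y), (29,X), (30,X), (38,Y)
ranks: 19->1, 20->2, 21->3, 23->4, 24->5, 25->6, 27->7, 29->8, 30->9, 38->10
Step 2: Rank sum for X: R1 = 1 + 2 + 3 + 4 + 8 + 9 = 27.
Step 3: U_X = R1 - n1(n1+1)/2 = 27 - 6*7/2 = 27 - 21 = 6.
       U_Y = n1*n2 - U_X = 24 - 6 = 18.
Step 4: No ties, so the exact null distribution of U (based on enumerating the C(10,6) = 210 equally likely rank assignments) gives the two-sided p-value.
Step 5: p-value = 0.257143; compare to alpha = 0.1. fail to reject H0.

U_X = 6, p = 0.257143, fail to reject H0 at alpha = 0.1.


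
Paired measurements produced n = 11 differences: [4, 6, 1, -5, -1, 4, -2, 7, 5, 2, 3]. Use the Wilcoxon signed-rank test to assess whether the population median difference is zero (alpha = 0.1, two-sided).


Step 1: Drop any zero differences (none here) and take |d_i|.
|d| = [4, 6, 1, 5, 1, 4, 2, 7, 5, 2, 3]
Step 2: Midrank |d_i| (ties get averaged ranks).
ranks: |4|->6.5, |6|->10, |1|->1.5, |5|->8.5, |1|->1.5, |4|->6.5, |2|->3.5, |7|->11, |5|->8.5, |2|->3.5, |3|->5
Step 3: Attach original signs; sum ranks with positive sign and with negative sign.
W+ = 6.5 + 10 + 1.5 + 6.5 + 11 + 8.5 + 3.5 + 5 = 52.5
W- = 8.5 + 1.5 + 3.5 = 13.5
(Check: W+ + W- = 66 should equal n(n+1)/2 = 66.)
Step 4: Test statistic W = min(W+, W-) = 13.5.
Step 5: Ties in |d|, so use the tie-corrected normal approximation.
        E[W] = n(n+1)/4 = 11*12/4 = 33.
        Tie groups: |d|=1 (t=2), |d|=2 (t=2), |d|=4 (t=2), |d|=5 (t=2); sum(t^3 - t) = 24.
        Var[W] = n(n+1)(2n+1)/24 - sum(t^3-t)/48 = 3036/24 - 24/48 = 126.
        z = (W - E[W]) / sqrt(Var[W]) = (13.5 - 33) / 11.2250 = -1.7372.
        Two-sided p = 2*Phi(z) = 0.082352.
Step 6: alpha = 0.1. reject H0.

W+ = 52.5, W- = 13.5, W = min = 13.5, p = 0.082352, reject H0.


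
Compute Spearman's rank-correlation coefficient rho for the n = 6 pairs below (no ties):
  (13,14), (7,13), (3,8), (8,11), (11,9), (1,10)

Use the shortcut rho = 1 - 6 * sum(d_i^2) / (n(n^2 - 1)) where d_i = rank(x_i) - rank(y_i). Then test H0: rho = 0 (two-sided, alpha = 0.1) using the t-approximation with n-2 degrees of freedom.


Step 1: Rank x and y separately (midranks; no ties here).
rank(x): 13->6, 7->3, 3->2, 8->4, 11->5, 1->1
rank(y): 14->6, 13->5, 8->1, 11->4, 9->2, 10->3
Step 2: d_i = R_x(i) - R_y(i); compute d_i^2.
  (6-6)^2=0, (3-5)^2=4, (2-1)^2=1, (4-4)^2=0, (5-2)^2=9, (1-3)^2=4
sum(d^2) = 18.
Step 3: rho = 1 - 6*18 / (6*(6^2 - 1)) = 1 - 108/210 = 0.485714.
Step 4: Under H0, t = rho * sqrt((n-2)/(1-rho^2)) = 1.1113 ~ t(4).
Step 5: Two-sided p-value from the t-distribution with 4 df = 0.328723.
Step 6: alpha = 0.1. fail to reject H0.

rho = 0.4857, p = 0.328723, fail to reject H0 at alpha = 0.1.


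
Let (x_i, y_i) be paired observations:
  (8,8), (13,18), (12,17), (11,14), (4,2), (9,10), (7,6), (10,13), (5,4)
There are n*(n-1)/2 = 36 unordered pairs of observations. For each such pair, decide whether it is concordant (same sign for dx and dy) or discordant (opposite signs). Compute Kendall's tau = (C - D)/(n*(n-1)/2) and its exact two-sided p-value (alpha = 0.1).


Step 1: Enumerate the 36 unordered pairs (i,j) with i<j and classify each by sign(x_j-x_i) * sign(y_j-y_i).
  (1,2):dx=+5,dy=+10->C; (1,3):dx=+4,dy=+9->C; (1,4):dx=+3,dy=+6->C; (1,5):dx=-4,dy=-6->C
  (1,6):dx=+1,dy=+2->C; (1,7):dx=-1,dy=-2->C; (1,8):dx=+2,dy=+5->C; (1,9):dx=-3,dy=-4->C
  (2,3):dx=-1,dy=-1->C; (2,4):dx=-2,dy=-4->C; (2,5):dx=-9,dy=-16->C; (2,6):dx=-4,dy=-8->C
  (2,7):dx=-6,dy=-12->C; (2,8):dx=-3,dy=-5->C; (2,9):dx=-8,dy=-14->C; (3,4):dx=-1,dy=-3->C
  (3,5):dx=-8,dy=-15->C; (3,6):dx=-3,dy=-7->C; (3,7):dx=-5,dy=-11->C; (3,8):dx=-2,dy=-4->C
  (3,9):dx=-7,dy=-13->C; (4,5):dx=-7,dy=-12->C; (4,6):dx=-2,dy=-4->C; (4,7):dx=-4,dy=-8->C
  (4,8):dx=-1,dy=-1->C; (4,9):dx=-6,dy=-10->C; (5,6):dx=+5,dy=+8->C; (5,7):dx=+3,dy=+4->C
  (5,8):dx=+6,dy=+11->C; (5,9):dx=+1,dy=+2->C; (6,7):dx=-2,dy=-4->C; (6,8):dx=+1,dy=+3->C
  (6,9):dx=-4,dy=-6->C; (7,8):dx=+3,dy=+7->C; (7,9):dx=-2,dy=-2->C; (8,9):dx=-5,dy=-9->C
Step 2: C = 36, D = 0, total pairs = 36.
Step 3: tau = (C - D)/(n(n-1)/2) = (36 - 0)/36 = 1.000000.
Step 4: Exact two-sided p-value (enumerate n! = 362880 permutations of y under H0): p = 0.000006.
Step 5: alpha = 0.1. reject H0.

tau_b = 1.0000 (C=36, D=0), p = 0.000006, reject H0.


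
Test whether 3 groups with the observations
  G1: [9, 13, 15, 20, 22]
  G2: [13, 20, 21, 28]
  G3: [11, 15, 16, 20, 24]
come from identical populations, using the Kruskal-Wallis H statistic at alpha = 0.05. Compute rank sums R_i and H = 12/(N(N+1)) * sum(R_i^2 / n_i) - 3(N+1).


Step 1: Combine all N = 14 observations and assign midranks.
sorted (value, group, rank): (9,G1,1), (11,G3,2), (13,G1,3.5), (13,G2,3.5), (15,G1,5.5), (15,G3,5.5), (16,G3,7), (20,G1,9), (20,G2,9), (20,G3,9), (21,G2,11), (22,G1,12), (24,G3,13), (28,G2,14)
Step 2: Sum ranks within each group.
R_1 = 31 (n_1 = 5)
R_2 = 37.5 (n_2 = 4)
R_3 = 36.5 (n_3 = 5)
Step 3: H = 12/(N(N+1)) * sum(R_i^2/n_i) - 3(N+1)
     = 12/(14*15) * (31^2/5 + 37.5^2/4 + 36.5^2/5) - 3*15
     = 0.057143 * 810.212 - 45
     = 1.297857.
Step 4: Ties present; correction factor C = 1 - 36/(14^3 - 14) = 0.986813. Corrected H = 1.297857 / 0.986813 = 1.315200.
Step 5: Under H0, H ~ chi^2(2); p-value = 0.518093.
Step 6: alpha = 0.05. fail to reject H0.

H = 1.3152, df = 2, p = 0.518093, fail to reject H0.


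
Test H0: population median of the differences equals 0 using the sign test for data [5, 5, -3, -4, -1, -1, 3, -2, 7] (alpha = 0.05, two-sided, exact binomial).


Step 1: Discard zero differences. Original n = 9; n_eff = number of nonzero differences = 9.
Nonzero differences (with sign): +5, +5, -3, -4, -1, -1, +3, -2, +7
Step 2: Count signs: positive = 4, negative = 5.
Step 3: Under H0: P(positive) = 0.5, so the number of positives S ~ Bin(9, 0.5).
Step 4: Two-sided exact p-value = sum of Bin(9,0.5) probabilities at or below the observed probability = 1.000000.
Step 5: alpha = 0.05. fail to reject H0.

n_eff = 9, pos = 4, neg = 5, p = 1.000000, fail to reject H0.


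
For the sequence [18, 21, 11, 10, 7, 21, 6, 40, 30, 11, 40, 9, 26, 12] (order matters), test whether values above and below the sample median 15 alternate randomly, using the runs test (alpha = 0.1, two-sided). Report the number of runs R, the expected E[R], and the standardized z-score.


Step 1: Compute median = 15; label A = above, B = below.
Labels in order: AABBBABAABABAB  (n_A = 7, n_B = 7)
Step 2: Count runs R = 10.
Step 3: Under H0 (random ordering), E[R] = 2*n_A*n_B/(n_A+n_B) + 1 = 2*7*7/14 + 1 = 8.0000.
        Var[R] = 2*n_A*n_B*(2*n_A*n_B - n_A - n_B) / ((n_A+n_B)^2 * (n_A+n_B-1)) = 8232/2548 = 3.2308.
        SD[R] = 1.7974.
Step 4: Continuity-corrected z = (R - 0.5 - E[R]) / SD[R] = (10 - 0.5 - 8.0000) / 1.7974 = 0.8345.
Step 5: Two-sided p-value via normal approximation = 2*(1 - Phi(|z|)) = 0.403986.
Step 6: alpha = 0.1. fail to reject H0.

R = 10, z = 0.8345, p = 0.403986, fail to reject H0.


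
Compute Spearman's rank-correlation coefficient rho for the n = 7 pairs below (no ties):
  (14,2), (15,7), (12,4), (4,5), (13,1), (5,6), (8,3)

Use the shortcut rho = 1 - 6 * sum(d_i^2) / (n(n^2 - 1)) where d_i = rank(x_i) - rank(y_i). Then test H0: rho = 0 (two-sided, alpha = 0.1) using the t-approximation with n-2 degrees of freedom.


Step 1: Rank x and y separately (midranks; no ties here).
rank(x): 14->6, 15->7, 12->4, 4->1, 13->5, 5->2, 8->3
rank(y): 2->2, 7->7, 4->4, 5->5, 1->1, 6->6, 3->3
Step 2: d_i = R_x(i) - R_y(i); compute d_i^2.
  (6-2)^2=16, (7-7)^2=0, (4-4)^2=0, (1-5)^2=16, (5-1)^2=16, (2-6)^2=16, (3-3)^2=0
sum(d^2) = 64.
Step 3: rho = 1 - 6*64 / (7*(7^2 - 1)) = 1 - 384/336 = -0.142857.
Step 4: Under H0, t = rho * sqrt((n-2)/(1-rho^2)) = -0.3227 ~ t(5).
Step 5: Two-sided p-value from the t-distribution with 5 df = 0.759945.
Step 6: alpha = 0.1. fail to reject H0.

rho = -0.1429, p = 0.759945, fail to reject H0 at alpha = 0.1.


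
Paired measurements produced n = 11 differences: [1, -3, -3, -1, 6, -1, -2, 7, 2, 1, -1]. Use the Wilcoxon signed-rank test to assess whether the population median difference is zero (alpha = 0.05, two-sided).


Step 1: Drop any zero differences (none here) and take |d_i|.
|d| = [1, 3, 3, 1, 6, 1, 2, 7, 2, 1, 1]
Step 2: Midrank |d_i| (ties get averaged ranks).
ranks: |1|->3, |3|->8.5, |3|->8.5, |1|->3, |6|->10, |1|->3, |2|->6.5, |7|->11, |2|->6.5, |1|->3, |1|->3
Step 3: Attach original signs; sum ranks with positive sign and with negative sign.
W+ = 3 + 10 + 11 + 6.5 + 3 = 33.5
W- = 8.5 + 8.5 + 3 + 3 + 6.5 + 3 = 32.5
(Check: W+ + W- = 66 should equal n(n+1)/2 = 66.)
Step 4: Test statistic W = min(W+, W-) = 32.5.
Step 5: Ties in |d|, so use the tie-corrected normal approximation.
        E[W] = n(n+1)/4 = 11*12/4 = 33.
        Tie groups: |d|=1 (t=5), |d|=2 (t=2), |d|=3 (t=2); sum(t^3 - t) = 132.
        Var[W] = n(n+1)(2n+1)/24 - sum(t^3-t)/48 = 3036/24 - 132/48 = 123.75.
        z = (W - E[W]) / sqrt(Var[W]) = (32.5 - 33) / 11.1243 = -0.0449.
        Two-sided p = 2*Phi(z) = 0.964150.
Step 6: alpha = 0.05. fail to reject H0.

W+ = 33.5, W- = 32.5, W = min = 32.5, p = 0.964150, fail to reject H0.


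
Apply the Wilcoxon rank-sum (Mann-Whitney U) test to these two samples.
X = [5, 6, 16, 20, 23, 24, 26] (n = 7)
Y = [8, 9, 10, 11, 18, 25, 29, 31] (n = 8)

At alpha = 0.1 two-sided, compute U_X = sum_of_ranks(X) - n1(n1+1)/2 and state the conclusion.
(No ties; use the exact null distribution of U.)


Step 1: Combine and sort all 15 observations; assign midranks.
sorted (value, group): (5,X), (6,X), (8,Y), (9,Y), (10,Y), (11,Y), (16,X), (18,Y), (20,X), (23,X), (24,X), (25,Y), (26,X), (29,Y), (31,Y)
ranks: 5->1, 6->2, 8->3, 9->4, 10->5, 11->6, 16->7, 18->8, 20->9, 23->10, 24->11, 25->12, 26->13, 29->14, 31->15
Step 2: Rank sum for X: R1 = 1 + 2 + 7 + 9 + 10 + 11 + 13 = 53.
Step 3: U_X = R1 - n1(n1+1)/2 = 53 - 7*8/2 = 53 - 28 = 25.
       U_Y = n1*n2 - U_X = 56 - 25 = 31.
Step 4: No ties, so the exact null distribution of U (based on enumerating the C(15,7) = 6435 equally likely rank assignments) gives the two-sided p-value.
Step 5: p-value = 0.778866; compare to alpha = 0.1. fail to reject H0.

U_X = 25, p = 0.778866, fail to reject H0 at alpha = 0.1.


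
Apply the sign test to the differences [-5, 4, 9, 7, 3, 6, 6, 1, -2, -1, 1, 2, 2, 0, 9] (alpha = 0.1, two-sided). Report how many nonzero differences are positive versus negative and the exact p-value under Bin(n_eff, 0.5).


Step 1: Discard zero differences. Original n = 15; n_eff = number of nonzero differences = 14.
Nonzero differences (with sign): -5, +4, +9, +7, +3, +6, +6, +1, -2, -1, +1, +2, +2, +9
Step 2: Count signs: positive = 11, negative = 3.
Step 3: Under H0: P(positive) = 0.5, so the number of positives S ~ Bin(14, 0.5).
Step 4: Two-sided exact p-value = sum of Bin(14,0.5) probabilities at or below the observed probability = 0.057373.
Step 5: alpha = 0.1. reject H0.

n_eff = 14, pos = 11, neg = 3, p = 0.057373, reject H0.


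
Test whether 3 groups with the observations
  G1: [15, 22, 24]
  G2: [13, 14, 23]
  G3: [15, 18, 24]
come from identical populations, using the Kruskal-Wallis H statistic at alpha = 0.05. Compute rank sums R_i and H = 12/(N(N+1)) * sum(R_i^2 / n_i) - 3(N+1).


Step 1: Combine all N = 9 observations and assign midranks.
sorted (value, group, rank): (13,G2,1), (14,G2,2), (15,G1,3.5), (15,G3,3.5), (18,G3,5), (22,G1,6), (23,G2,7), (24,G1,8.5), (24,G3,8.5)
Step 2: Sum ranks within each group.
R_1 = 18 (n_1 = 3)
R_2 = 10 (n_2 = 3)
R_3 = 17 (n_3 = 3)
Step 3: H = 12/(N(N+1)) * sum(R_i^2/n_i) - 3(N+1)
     = 12/(9*10) * (18^2/3 + 10^2/3 + 17^2/3) - 3*10
     = 0.133333 * 237.667 - 30
     = 1.688889.
Step 4: Ties present; correction factor C = 1 - 12/(9^3 - 9) = 0.983333. Corrected H = 1.688889 / 0.983333 = 1.717514.
Step 5: Under H0, H ~ chi^2(2); p-value = 0.423688.
Step 6: alpha = 0.05. fail to reject H0.

H = 1.7175, df = 2, p = 0.423688, fail to reject H0.


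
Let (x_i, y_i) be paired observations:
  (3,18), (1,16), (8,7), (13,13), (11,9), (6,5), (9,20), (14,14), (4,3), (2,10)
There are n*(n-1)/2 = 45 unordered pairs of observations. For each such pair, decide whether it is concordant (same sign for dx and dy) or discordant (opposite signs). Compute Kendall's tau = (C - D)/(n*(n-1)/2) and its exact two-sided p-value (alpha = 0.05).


Step 1: Enumerate the 45 unordered pairs (i,j) with i<j and classify each by sign(x_j-x_i) * sign(y_j-y_i).
  (1,2):dx=-2,dy=-2->C; (1,3):dx=+5,dy=-11->D; (1,4):dx=+10,dy=-5->D; (1,5):dx=+8,dy=-9->D
  (1,6):dx=+3,dy=-13->D; (1,7):dx=+6,dy=+2->C; (1,8):dx=+11,dy=-4->D; (1,9):dx=+1,dy=-15->D
  (1,10):dx=-1,dy=-8->C; (2,3):dx=+7,dy=-9->D; (2,4):dx=+12,dy=-3->D; (2,5):dx=+10,dy=-7->D
  (2,6):dx=+5,dy=-11->D; (2,7):dx=+8,dy=+4->C; (2,8):dx=+13,dy=-2->D; (2,9):dx=+3,dy=-13->D
  (2,10):dx=+1,dy=-6->D; (3,4):dx=+5,dy=+6->C; (3,5):dx=+3,dy=+2->C; (3,6):dx=-2,dy=-2->C
  (3,7):dx=+1,dy=+13->C; (3,8):dx=+6,dy=+7->C; (3,9):dx=-4,dy=-4->C; (3,10):dx=-6,dy=+3->D
  (4,5):dx=-2,dy=-4->C; (4,6):dx=-7,dy=-8->C; (4,7):dx=-4,dy=+7->D; (4,8):dx=+1,dy=+1->C
  (4,9):dx=-9,dy=-10->C; (4,10):dx=-11,dy=-3->C; (5,6):dx=-5,dy=-4->C; (5,7):dx=-2,dy=+11->D
  (5,8):dx=+3,dy=+5->C; (5,9):dx=-7,dy=-6->C; (5,10):dx=-9,dy=+1->D; (6,7):dx=+3,dy=+15->C
  (6,8):dx=+8,dy=+9->C; (6,9):dx=-2,dy=-2->C; (6,10):dx=-4,dy=+5->D; (7,8):dx=+5,dy=-6->D
  (7,9):dx=-5,dy=-17->C; (7,10):dx=-7,dy=-10->C; (8,9):dx=-10,dy=-11->C; (8,10):dx=-12,dy=-4->C
  (9,10):dx=-2,dy=+7->D
Step 2: C = 25, D = 20, total pairs = 45.
Step 3: tau = (C - D)/(n(n-1)/2) = (25 - 20)/45 = 0.111111.
Step 4: Exact two-sided p-value (enumerate n! = 3628800 permutations of y under H0): p = 0.727490.
Step 5: alpha = 0.05. fail to reject H0.

tau_b = 0.1111 (C=25, D=20), p = 0.727490, fail to reject H0.


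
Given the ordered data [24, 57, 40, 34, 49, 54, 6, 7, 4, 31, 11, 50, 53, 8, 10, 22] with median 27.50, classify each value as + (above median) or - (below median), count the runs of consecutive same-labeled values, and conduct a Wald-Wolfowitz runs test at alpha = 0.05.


Step 1: Compute median = 27.50; label A = above, B = below.
Labels in order: BAAAAABBBABAABBB  (n_A = 8, n_B = 8)
Step 2: Count runs R = 7.
Step 3: Under H0 (random ordering), E[R] = 2*n_A*n_B/(n_A+n_B) + 1 = 2*8*8/16 + 1 = 9.0000.
        Var[R] = 2*n_A*n_B*(2*n_A*n_B - n_A - n_B) / ((n_A+n_B)^2 * (n_A+n_B-1)) = 14336/3840 = 3.7333.
        SD[R] = 1.9322.
Step 4: Continuity-corrected z = (R + 0.5 - E[R]) / SD[R] = (7 + 0.5 - 9.0000) / 1.9322 = -0.7763.
Step 5: Two-sided p-value via normal approximation = 2*(1 - Phi(|z|)) = 0.437558.
Step 6: alpha = 0.05. fail to reject H0.

R = 7, z = -0.7763, p = 0.437558, fail to reject H0.


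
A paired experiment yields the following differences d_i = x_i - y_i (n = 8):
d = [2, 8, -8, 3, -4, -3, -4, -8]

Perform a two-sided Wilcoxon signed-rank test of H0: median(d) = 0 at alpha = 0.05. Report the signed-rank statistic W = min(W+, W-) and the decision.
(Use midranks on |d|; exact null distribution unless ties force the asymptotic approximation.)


Step 1: Drop any zero differences (none here) and take |d_i|.
|d| = [2, 8, 8, 3, 4, 3, 4, 8]
Step 2: Midrank |d_i| (ties get averaged ranks).
ranks: |2|->1, |8|->7, |8|->7, |3|->2.5, |4|->4.5, |3|->2.5, |4|->4.5, |8|->7
Step 3: Attach original signs; sum ranks with positive sign and with negative sign.
W+ = 1 + 7 + 2.5 = 10.5
W- = 7 + 4.5 + 2.5 + 4.5 + 7 = 25.5
(Check: W+ + W- = 36 should equal n(n+1)/2 = 36.)
Step 4: Test statistic W = min(W+, W-) = 10.5.
Step 5: Ties in |d|, so use the tie-corrected normal approximation.
        E[W] = n(n+1)/4 = 8*9/4 = 18.
        Tie groups: |d|=3 (t=2), |d|=4 (t=2), |d|=8 (t=3); sum(t^3 - t) = 36.
        Var[W] = n(n+1)(2n+1)/24 - sum(t^3-t)/48 = 1224/24 - 36/48 = 50.25.
        z = (W - E[W]) / sqrt(Var[W]) = (10.5 - 18) / 7.0887 = -1.0580.
        Two-sided p = 2*Phi(z) = 0.290047.
Step 6: alpha = 0.05. fail to reject H0.

W+ = 10.5, W- = 25.5, W = min = 10.5, p = 0.290047, fail to reject H0.


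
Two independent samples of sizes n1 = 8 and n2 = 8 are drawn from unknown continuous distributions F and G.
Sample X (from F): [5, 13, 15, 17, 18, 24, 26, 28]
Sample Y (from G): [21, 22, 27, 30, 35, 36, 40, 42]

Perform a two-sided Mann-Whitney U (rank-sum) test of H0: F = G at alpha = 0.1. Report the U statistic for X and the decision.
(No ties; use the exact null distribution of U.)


Step 1: Combine and sort all 16 observations; assign midranks.
sorted (value, group): (5,X), (13,X), (15,X), (17,X), (18,X), (21,Y), (22,Y), (24,X), (26,X), (27,Y), (28,X), (30,Y), (35,Y), (36,Y), (40,Y), (42,Y)
ranks: 5->1, 13->2, 15->3, 17->4, 18->5, 21->6, 22->7, 24->8, 26->9, 27->10, 28->11, 30->12, 35->13, 36->14, 40->15, 42->16
Step 2: Rank sum for X: R1 = 1 + 2 + 3 + 4 + 5 + 8 + 9 + 11 = 43.
Step 3: U_X = R1 - n1(n1+1)/2 = 43 - 8*9/2 = 43 - 36 = 7.
       U_Y = n1*n2 - U_X = 64 - 7 = 57.
Step 4: No ties, so the exact null distribution of U (based on enumerating the C(16,8) = 12870 equally likely rank assignments) gives the two-sided p-value.
Step 5: p-value = 0.006993; compare to alpha = 0.1. reject H0.

U_X = 7, p = 0.006993, reject H0 at alpha = 0.1.


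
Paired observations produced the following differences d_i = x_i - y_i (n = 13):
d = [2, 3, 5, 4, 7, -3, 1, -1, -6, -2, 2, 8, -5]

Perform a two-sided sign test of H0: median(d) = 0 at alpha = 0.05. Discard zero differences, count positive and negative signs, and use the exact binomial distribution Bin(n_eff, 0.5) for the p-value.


Step 1: Discard zero differences. Original n = 13; n_eff = number of nonzero differences = 13.
Nonzero differences (with sign): +2, +3, +5, +4, +7, -3, +1, -1, -6, -2, +2, +8, -5
Step 2: Count signs: positive = 8, negative = 5.
Step 3: Under H0: P(positive) = 0.5, so the number of positives S ~ Bin(13, 0.5).
Step 4: Two-sided exact p-value = sum of Bin(13,0.5) probabilities at or below the observed probability = 0.581055.
Step 5: alpha = 0.05. fail to reject H0.

n_eff = 13, pos = 8, neg = 5, p = 0.581055, fail to reject H0.


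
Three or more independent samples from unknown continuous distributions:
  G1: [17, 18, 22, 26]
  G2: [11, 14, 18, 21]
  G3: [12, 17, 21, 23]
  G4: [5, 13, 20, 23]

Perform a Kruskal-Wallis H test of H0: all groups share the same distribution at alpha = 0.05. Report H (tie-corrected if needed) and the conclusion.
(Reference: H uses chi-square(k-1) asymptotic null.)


Step 1: Combine all N = 16 observations and assign midranks.
sorted (value, group, rank): (5,G4,1), (11,G2,2), (12,G3,3), (13,G4,4), (14,G2,5), (17,G1,6.5), (17,G3,6.5), (18,G1,8.5), (18,G2,8.5), (20,G4,10), (21,G2,11.5), (21,G3,11.5), (22,G1,13), (23,G3,14.5), (23,G4,14.5), (26,G1,16)
Step 2: Sum ranks within each group.
R_1 = 44 (n_1 = 4)
R_2 = 27 (n_2 = 4)
R_3 = 35.5 (n_3 = 4)
R_4 = 29.5 (n_4 = 4)
Step 3: H = 12/(N(N+1)) * sum(R_i^2/n_i) - 3(N+1)
     = 12/(16*17) * (44^2/4 + 27^2/4 + 35.5^2/4 + 29.5^2/4) - 3*17
     = 0.044118 * 1198.88 - 51
     = 1.891544.
Step 4: Ties present; correction factor C = 1 - 24/(16^3 - 16) = 0.994118. Corrected H = 1.891544 / 0.994118 = 1.902737.
Step 5: Under H0, H ~ chi^2(3); p-value = 0.592837.
Step 6: alpha = 0.05. fail to reject H0.

H = 1.9027, df = 3, p = 0.592837, fail to reject H0.


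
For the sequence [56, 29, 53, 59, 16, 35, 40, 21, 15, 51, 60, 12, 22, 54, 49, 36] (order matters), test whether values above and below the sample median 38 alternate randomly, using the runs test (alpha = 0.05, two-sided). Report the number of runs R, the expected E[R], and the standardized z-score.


Step 1: Compute median = 38; label A = above, B = below.
Labels in order: ABAABBABBAABBAAB  (n_A = 8, n_B = 8)
Step 2: Count runs R = 10.
Step 3: Under H0 (random ordering), E[R] = 2*n_A*n_B/(n_A+n_B) + 1 = 2*8*8/16 + 1 = 9.0000.
        Var[R] = 2*n_A*n_B*(2*n_A*n_B - n_A - n_B) / ((n_A+n_B)^2 * (n_A+n_B-1)) = 14336/3840 = 3.7333.
        SD[R] = 1.9322.
Step 4: Continuity-corrected z = (R - 0.5 - E[R]) / SD[R] = (10 - 0.5 - 9.0000) / 1.9322 = 0.2588.
Step 5: Two-sided p-value via normal approximation = 2*(1 - Phi(|z|)) = 0.795809.
Step 6: alpha = 0.05. fail to reject H0.

R = 10, z = 0.2588, p = 0.795809, fail to reject H0.


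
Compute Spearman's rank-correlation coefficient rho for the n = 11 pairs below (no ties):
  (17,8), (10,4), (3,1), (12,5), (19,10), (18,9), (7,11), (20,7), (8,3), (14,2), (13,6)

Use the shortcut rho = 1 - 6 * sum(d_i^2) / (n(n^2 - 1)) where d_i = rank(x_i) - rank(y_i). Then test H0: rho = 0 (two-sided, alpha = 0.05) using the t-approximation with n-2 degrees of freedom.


Step 1: Rank x and y separately (midranks; no ties here).
rank(x): 17->8, 10->4, 3->1, 12->5, 19->10, 18->9, 7->2, 20->11, 8->3, 14->7, 13->6
rank(y): 8->8, 4->4, 1->1, 5->5, 10->10, 9->9, 11->11, 7->7, 3->3, 2->2, 6->6
Step 2: d_i = R_x(i) - R_y(i); compute d_i^2.
  (8-8)^2=0, (4-4)^2=0, (1-1)^2=0, (5-5)^2=0, (10-10)^2=0, (9-9)^2=0, (2-11)^2=81, (11-7)^2=16, (3-3)^2=0, (7-2)^2=25, (6-6)^2=0
sum(d^2) = 122.
Step 3: rho = 1 - 6*122 / (11*(11^2 - 1)) = 1 - 732/1320 = 0.445455.
Step 4: Under H0, t = rho * sqrt((n-2)/(1-rho^2)) = 1.4926 ~ t(9).
Step 5: Two-sided p-value from the t-distribution with 9 df = 0.169733.
Step 6: alpha = 0.05. fail to reject H0.

rho = 0.4455, p = 0.169733, fail to reject H0 at alpha = 0.05.


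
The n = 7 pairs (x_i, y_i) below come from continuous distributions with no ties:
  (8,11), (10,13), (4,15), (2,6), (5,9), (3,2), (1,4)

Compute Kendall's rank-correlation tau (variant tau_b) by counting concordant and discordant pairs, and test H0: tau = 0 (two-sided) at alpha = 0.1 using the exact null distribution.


Step 1: Enumerate the 21 unordered pairs (i,j) with i<j and classify each by sign(x_j-x_i) * sign(y_j-y_i).
  (1,2):dx=+2,dy=+2->C; (1,3):dx=-4,dy=+4->D; (1,4):dx=-6,dy=-5->C; (1,5):dx=-3,dy=-2->C
  (1,6):dx=-5,dy=-9->C; (1,7):dx=-7,dy=-7->C; (2,3):dx=-6,dy=+2->D; (2,4):dx=-8,dy=-7->C
  (2,5):dx=-5,dy=-4->C; (2,6):dx=-7,dy=-11->C; (2,7):dx=-9,dy=-9->C; (3,4):dx=-2,dy=-9->C
  (3,5):dx=+1,dy=-6->D; (3,6):dx=-1,dy=-13->C; (3,7):dx=-3,dy=-11->C; (4,5):dx=+3,dy=+3->C
  (4,6):dx=+1,dy=-4->D; (4,7):dx=-1,dy=-2->C; (5,6):dx=-2,dy=-7->C; (5,7):dx=-4,dy=-5->C
  (6,7):dx=-2,dy=+2->D
Step 2: C = 16, D = 5, total pairs = 21.
Step 3: tau = (C - D)/(n(n-1)/2) = (16 - 5)/21 = 0.523810.
Step 4: Exact two-sided p-value (enumerate n! = 5040 permutations of y under H0): p = 0.136111.
Step 5: alpha = 0.1. fail to reject H0.

tau_b = 0.5238 (C=16, D=5), p = 0.136111, fail to reject H0.


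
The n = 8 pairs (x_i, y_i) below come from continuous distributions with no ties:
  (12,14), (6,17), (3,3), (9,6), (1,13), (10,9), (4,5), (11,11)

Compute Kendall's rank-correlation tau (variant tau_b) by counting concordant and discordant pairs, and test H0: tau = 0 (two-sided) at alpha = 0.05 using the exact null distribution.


Step 1: Enumerate the 28 unordered pairs (i,j) with i<j and classify each by sign(x_j-x_i) * sign(y_j-y_i).
  (1,2):dx=-6,dy=+3->D; (1,3):dx=-9,dy=-11->C; (1,4):dx=-3,dy=-8->C; (1,5):dx=-11,dy=-1->C
  (1,6):dx=-2,dy=-5->C; (1,7):dx=-8,dy=-9->C; (1,8):dx=-1,dy=-3->C; (2,3):dx=-3,dy=-14->C
  (2,4):dx=+3,dy=-11->D; (2,5):dx=-5,dy=-4->C; (2,6):dx=+4,dy=-8->D; (2,7):dx=-2,dy=-12->C
  (2,8):dx=+5,dy=-6->D; (3,4):dx=+6,dy=+3->C; (3,5):dx=-2,dy=+10->D; (3,6):dx=+7,dy=+6->C
  (3,7):dx=+1,dy=+2->C; (3,8):dx=+8,dy=+8->C; (4,5):dx=-8,dy=+7->D; (4,6):dx=+1,dy=+3->C
  (4,7):dx=-5,dy=-1->C; (4,8):dx=+2,dy=+5->C; (5,6):dx=+9,dy=-4->D; (5,7):dx=+3,dy=-8->D
  (5,8):dx=+10,dy=-2->D; (6,7):dx=-6,dy=-4->C; (6,8):dx=+1,dy=+2->C; (7,8):dx=+7,dy=+6->C
Step 2: C = 19, D = 9, total pairs = 28.
Step 3: tau = (C - D)/(n(n-1)/2) = (19 - 9)/28 = 0.357143.
Step 4: Exact two-sided p-value (enumerate n! = 40320 permutations of y under H0): p = 0.275099.
Step 5: alpha = 0.05. fail to reject H0.

tau_b = 0.3571 (C=19, D=9), p = 0.275099, fail to reject H0.
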